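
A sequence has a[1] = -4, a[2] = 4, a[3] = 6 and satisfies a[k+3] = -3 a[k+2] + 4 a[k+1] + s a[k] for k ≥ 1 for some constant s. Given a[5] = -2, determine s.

-2

a[4] = -2 - 4s
a[5] = 30 + 16s
So 30 + 16s = -2, giving s = -2.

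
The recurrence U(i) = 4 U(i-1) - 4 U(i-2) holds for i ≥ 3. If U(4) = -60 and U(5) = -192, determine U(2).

3

Rearranging, U(i-2) = (U(i) - 4 U(i-1)) / -4.
U(3) = (-192 - 4*(-60)) / -4 = 48/-4 = -12
U(2) = (-60 - 4*(-12)) / -4 = -12/-4 = 3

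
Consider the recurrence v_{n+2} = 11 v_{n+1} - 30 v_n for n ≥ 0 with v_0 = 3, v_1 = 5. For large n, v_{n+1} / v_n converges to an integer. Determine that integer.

6

The characteristic equation is r^2 - 11r + 30 = 0, which factors as (r - 6)(r - 5) = 0.
So the roots are 6 and 5. Since |6| > |5| and the coefficient of 6^n is non-zero, the ratio tends to 6.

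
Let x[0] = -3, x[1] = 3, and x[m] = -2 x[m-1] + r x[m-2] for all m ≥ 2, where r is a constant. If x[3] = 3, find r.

-1

x[2] = -6 - 3r
x[3] = 12 + 9r
So 12 + 9r = 3, giving r = -1.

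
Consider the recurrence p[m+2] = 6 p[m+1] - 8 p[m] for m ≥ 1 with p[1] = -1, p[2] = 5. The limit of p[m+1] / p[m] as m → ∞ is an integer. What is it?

The characteristic equation is r^2 - 6r + 8 = 0, which factors as (r - 4)(r - 2) = 0.
So the roots are 4 and 2. Since |4| > |2| and the coefficient of 4^m is non-zero, the ratio tends to 4.

4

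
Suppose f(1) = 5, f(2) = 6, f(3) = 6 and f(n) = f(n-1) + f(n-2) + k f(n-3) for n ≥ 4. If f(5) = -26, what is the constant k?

f(4) = 12 + 5k
f(5) = 18 + 11k
So 18 + 11k = -26, giving k = -4.

-4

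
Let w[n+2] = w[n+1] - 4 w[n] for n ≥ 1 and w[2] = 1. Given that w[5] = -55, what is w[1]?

-4

Let w[1] = v.
w[3] = 1 - 4v
w[4] = -3 - 4v
w[5] = -7 + 12v
So -7 + 12v = -55, giving v = -4.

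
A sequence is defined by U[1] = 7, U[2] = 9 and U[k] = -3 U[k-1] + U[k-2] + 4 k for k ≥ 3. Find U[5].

U[3] = -3(9) + 7 + 12 = -8
U[4] = -3(-8) + 9 + 16 = 49
U[5] = -3(49) + (-8) + 20 = -135

-135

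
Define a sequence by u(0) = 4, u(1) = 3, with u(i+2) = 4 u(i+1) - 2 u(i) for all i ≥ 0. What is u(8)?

4288

u(2) = 4*3 - 2*4 = 4
u(3) = 4*4 - 2*3 = 10
u(4) = 4*10 - 2*4 = 32
u(5) = 4*32 - 2*10 = 108
u(6) = 4*108 - 2*32 = 368
u(7) = 4*368 - 2*108 = 1256
u(8) = 4*1256 - 2*368 = 4288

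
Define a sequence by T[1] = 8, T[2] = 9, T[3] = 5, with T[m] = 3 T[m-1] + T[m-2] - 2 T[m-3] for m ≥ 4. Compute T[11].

T[4] = 3(5) + 9 - 2(8) = 8
T[5] = 3(8) + 5 - 2(9) = 11
T[6] = 3(11) + 8 - 2(5) = 31
T[7] = 3(31) + 11 - 2(8) = 88
T[8] = 3(88) + 31 - 2(11) = 273
T[9] = 3(273) + 88 - 2(31) = 845
T[10] = 3(845) + 273 - 2(88) = 2632
T[11] = 3(2632) + 845 - 2(273) = 8195

8195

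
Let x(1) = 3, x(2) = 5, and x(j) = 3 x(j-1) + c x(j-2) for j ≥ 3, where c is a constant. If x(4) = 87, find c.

3

x(3) = 15 + 3c
x(4) = 45 + 14c
So 45 + 14c = 87, giving c = 3.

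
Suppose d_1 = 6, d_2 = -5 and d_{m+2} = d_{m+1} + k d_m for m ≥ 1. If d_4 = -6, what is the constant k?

-1

d_3 = -5 + 6k
d_4 = -5 + k
So -5 + k = -6, giving k = -1.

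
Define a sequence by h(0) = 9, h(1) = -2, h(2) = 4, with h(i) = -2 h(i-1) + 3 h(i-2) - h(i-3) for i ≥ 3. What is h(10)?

53055

h(3) = -2*4 + 3*(-2) - 9 = -23
h(4) = -2*(-23) + 3*4 - (-2) = 60
h(5) = -2*60 + 3*(-23) - 4 = -193
h(6) = -2*(-193) + 3*60 - (-23) = 589
h(7) = -2*589 + 3*(-193) - 60 = -1817
h(8) = -2*(-1817) + 3*589 - (-193) = 5594
h(9) = -2*5594 + 3*(-1817) - 589 = -17228
h(10) = -2*(-17228) + 3*5594 - (-1817) = 53055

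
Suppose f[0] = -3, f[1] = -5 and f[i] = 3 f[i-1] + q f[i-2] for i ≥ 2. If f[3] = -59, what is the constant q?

1

f[2] = -15 - 3q
f[3] = -45 - 14q
So -45 - 14q = -59, giving q = 1.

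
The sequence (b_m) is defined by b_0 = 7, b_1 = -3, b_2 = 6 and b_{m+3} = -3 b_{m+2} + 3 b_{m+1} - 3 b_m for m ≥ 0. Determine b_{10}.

b_3 = -3*6 + 3*(-3) - 3*7 = -48
b_4 = -3*(-48) + 3*6 - 3*(-3) = 171
b_5 = -3*171 + 3*(-48) - 3*6 = -675
b_6 = -3*(-675) + 3*171 - 3*(-48) = 2682
b_7 = -3*2682 + 3*(-675) - 3*171 = -10584
b_8 = -3*(-10584) + 3*2682 - 3*(-675) = 41823
b_9 = -3*41823 + 3*(-10584) - 3*2682 = -165267
b_{10} = -3*(-165267) + 3*41823 - 3*(-10584) = 653022

653022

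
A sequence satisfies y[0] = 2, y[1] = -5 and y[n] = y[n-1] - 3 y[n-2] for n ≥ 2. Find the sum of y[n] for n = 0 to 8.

-98

y[2] = (-5) - 3*2 = -11
y[3] = (-11) - 3*(-5) = 4
y[4] = 4 - 3*(-11) = 37
y[5] = 37 - 3*4 = 25
y[6] = 25 - 3*37 = -86
y[7] = (-86) - 3*25 = -161
y[8] = (-161) - 3*(-86) = 97
Sum = 2 + (-5) + (-11) + 4 + 37 + 25 + (-86) + (-161) + 97 = -98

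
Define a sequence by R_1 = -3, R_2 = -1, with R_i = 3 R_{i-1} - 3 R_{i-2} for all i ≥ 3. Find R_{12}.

-1944

R_3 = 3·(-1) - 3·(-3) = 6
R_4 = 3·6 - 3·(-1) = 21
R_5 = 3·21 - 3·6 = 45
R_6 = 3·45 - 3·21 = 72
R_7 = 3·72 - 3·45 = 81
R_8 = 3·81 - 3·72 = 27
R_9 = 3·27 - 3·81 = -162
R_{10} = 3·(-162) - 3·27 = -567
R_{11} = 3·(-567) - 3·(-162) = -1215
R_{12} = 3·(-1215) - 3·(-567) = -1944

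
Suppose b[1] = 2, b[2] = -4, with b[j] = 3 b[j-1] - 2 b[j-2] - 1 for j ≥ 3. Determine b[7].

-433

b[3] = 3·(-4) - 2·2 - 1 = -17
b[4] = 3·(-17) - 2·(-4) - 1 = -44
b[5] = 3·(-44) - 2·(-17) - 1 = -99
b[6] = 3·(-99) - 2·(-44) - 1 = -210
b[7] = 3·(-210) - 2·(-99) - 1 = -433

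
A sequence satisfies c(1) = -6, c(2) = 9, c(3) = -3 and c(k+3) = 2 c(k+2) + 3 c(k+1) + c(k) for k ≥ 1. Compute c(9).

2937

c(4) = 2*(-3) + 3*9 + (-6) = 15
c(5) = 2*15 + 3*(-3) + 9 = 30
c(6) = 2*30 + 3*15 + (-3) = 102
c(7) = 2*102 + 3*30 + 15 = 309
c(8) = 2*309 + 3*102 + 30 = 954
c(9) = 2*954 + 3*309 + 102 = 2937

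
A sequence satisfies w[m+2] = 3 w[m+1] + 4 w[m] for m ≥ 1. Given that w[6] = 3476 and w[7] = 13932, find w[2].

Rearranging, w[m-2] = (w[m] - 3 w[m-1]) / 4.
w[5] = (13932 - 3*3476) / 4 = 3504/4 = 876
w[4] = (3476 - 3*876) / 4 = 848/4 = 212
w[3] = (876 - 3*212) / 4 = 240/4 = 60
w[2] = (212 - 3*60) / 4 = 32/4 = 8

8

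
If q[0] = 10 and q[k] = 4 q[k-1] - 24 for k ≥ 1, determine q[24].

562949953421320

The fixed point is -24/(1 - 4) = 8, so q[k] - 8 = 4(q[k-1] - 8).
Hence q[k] = 2·4^k + 8.
q[24] = 2·4^{24} + 8 = 2·281474976710656 + 8 = 562949953421320.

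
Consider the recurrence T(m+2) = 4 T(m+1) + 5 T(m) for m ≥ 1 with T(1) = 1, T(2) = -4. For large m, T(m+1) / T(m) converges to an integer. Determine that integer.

5

The characteristic equation is r^2 - 4r - 5 = 0, which factors as (r - 5)(r + 1) = 0.
So the roots are 5 and -1. Since |5| > |-1| and the coefficient of 5^m is non-zero, the ratio tends to 5.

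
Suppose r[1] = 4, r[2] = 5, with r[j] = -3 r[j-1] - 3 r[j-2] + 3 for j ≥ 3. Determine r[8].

r[3] = -3(5) - 3(4) + 3 = -24
r[4] = -3(-24) - 3(5) + 3 = 60
r[5] = -3(60) - 3(-24) + 3 = -105
r[6] = -3(-105) - 3(60) + 3 = 138
r[7] = -3(138) - 3(-105) + 3 = -96
r[8] = -3(-96) - 3(138) + 3 = -123

-123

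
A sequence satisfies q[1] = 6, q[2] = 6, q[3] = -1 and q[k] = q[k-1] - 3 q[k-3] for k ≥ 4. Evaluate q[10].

q[4] = (-1) - 3(6) = -19
q[5] = (-19) - 3(6) = -37
q[6] = (-37) - 3(-1) = -34
q[7] = (-34) - 3(-19) = 23
q[8] = 23 - 3(-37) = 134
q[9] = 134 - 3(-34) = 236
q[10] = 236 - 3(23) = 167

167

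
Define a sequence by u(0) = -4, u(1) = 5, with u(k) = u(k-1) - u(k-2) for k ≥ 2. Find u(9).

u(2) = 5 - (-4) = 9
u(3) = 9 - 5 = 4
u(4) = 4 - 9 = -5
u(5) = (-5) - 4 = -9
u(6) = (-9) - (-5) = -4
u(7) = (-4) - (-9) = 5
u(8) = 5 - (-4) = 9
u(9) = 9 - 5 = 4

4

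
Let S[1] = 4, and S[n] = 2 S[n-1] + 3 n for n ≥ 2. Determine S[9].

3295

S[2] = 2·4 + 6 = 14
S[3] = 2·14 + 9 = 37
S[4] = 2·37 + 12 = 86
S[5] = 2·86 + 15 = 187
S[6] = 2·187 + 18 = 392
S[7] = 2·392 + 21 = 805
S[8] = 2·805 + 24 = 1634
S[9] = 2·1634 + 27 = 3295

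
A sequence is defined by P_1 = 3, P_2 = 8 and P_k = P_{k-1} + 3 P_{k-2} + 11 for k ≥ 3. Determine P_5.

P_3 = 8 + 3(3) + 11 = 28
P_4 = 28 + 3(8) + 11 = 63
P_5 = 63 + 3(28) + 11 = 158

158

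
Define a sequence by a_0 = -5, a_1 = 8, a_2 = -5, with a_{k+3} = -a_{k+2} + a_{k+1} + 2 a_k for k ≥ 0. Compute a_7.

-28

a_3 = -(-5) + 8 + 2*(-5) = 3
a_4 = -3 + (-5) + 2*8 = 8
a_5 = -8 + 3 + 2*(-5) = -15
a_6 = -(-15) + 8 + 2*3 = 29
a_7 = -29 + (-15) + 2*8 = -28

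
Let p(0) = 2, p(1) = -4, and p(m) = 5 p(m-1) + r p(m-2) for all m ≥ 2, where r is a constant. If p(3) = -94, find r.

1

p(2) = -20 + 2r
p(3) = -100 + 6r
So -100 + 6r = -94, giving r = 1.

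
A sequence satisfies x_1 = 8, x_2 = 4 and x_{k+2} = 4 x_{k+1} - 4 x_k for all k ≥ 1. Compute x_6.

x_3 = 4·4 - 4·8 = -16
x_4 = 4·(-16) - 4·4 = -80
x_5 = 4·(-80) - 4·(-16) = -256
x_6 = 4·(-256) - 4·(-80) = -704

-704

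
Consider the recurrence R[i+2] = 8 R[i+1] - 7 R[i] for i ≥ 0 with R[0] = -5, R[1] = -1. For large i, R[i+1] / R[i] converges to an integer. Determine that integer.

7

The characteristic equation is r^2 - 8r + 7 = 0, which factors as (r - 7)(r - 1) = 0.
So the roots are 7 and 1. Since |7| > |1| and the coefficient of 7^i is non-zero, the ratio tends to 7.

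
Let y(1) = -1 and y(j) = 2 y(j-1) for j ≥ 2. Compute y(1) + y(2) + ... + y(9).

-511

y(2) = 2*(-1) = -2
y(3) = 2*(-2) = -4
y(4) = 2*(-4) = -8
y(5) = 2*(-8) = -16
y(6) = 2*(-16) = -32
y(7) = 2*(-32) = -64
y(8) = 2*(-64) = -128
y(9) = 2*(-128) = -256
Sum = (-1) + (-2) + (-4) + (-8) + (-16) + (-32) + (-64) + (-128) + (-256) = -511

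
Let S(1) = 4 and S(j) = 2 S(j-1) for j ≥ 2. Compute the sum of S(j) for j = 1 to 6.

252

S(2) = 2(4) = 8
S(3) = 2(8) = 16
S(4) = 2(16) = 32
S(5) = 2(32) = 64
S(6) = 2(64) = 128
Sum = 4 + 8 + 16 + 32 + 64 + 128 = 252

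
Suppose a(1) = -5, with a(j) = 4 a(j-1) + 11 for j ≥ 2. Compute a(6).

a(2) = 4(-5) + 11 = -9
a(3) = 4(-9) + 11 = -25
a(4) = 4(-25) + 11 = -89
a(5) = 4(-89) + 11 = -345
a(6) = 4(-345) + 11 = -1369

-1369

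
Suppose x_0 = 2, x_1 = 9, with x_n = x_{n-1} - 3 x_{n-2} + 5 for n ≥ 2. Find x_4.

-33

x_2 = 9 - 3·2 + 5 = 8
x_3 = 8 - 3·9 + 5 = -14
x_4 = (-14) - 3·8 + 5 = -33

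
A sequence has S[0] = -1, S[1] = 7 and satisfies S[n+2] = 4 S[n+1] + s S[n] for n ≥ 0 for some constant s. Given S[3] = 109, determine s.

-1

S[2] = 28 - s
S[3] = 112 + 3s
So 112 + 3s = 109, giving s = -1.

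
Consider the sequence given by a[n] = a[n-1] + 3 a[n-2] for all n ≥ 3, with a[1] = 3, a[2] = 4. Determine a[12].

21163

a[3] = 4 + 3·3 = 13
a[4] = 13 + 3·4 = 25
a[5] = 25 + 3·13 = 64
a[6] = 64 + 3·25 = 139
a[7] = 139 + 3·64 = 331
a[8] = 331 + 3·139 = 748
a[9] = 748 + 3·331 = 1741
a[10] = 1741 + 3·748 = 3985
a[11] = 3985 + 3·1741 = 9208
a[12] = 9208 + 3·3985 = 21163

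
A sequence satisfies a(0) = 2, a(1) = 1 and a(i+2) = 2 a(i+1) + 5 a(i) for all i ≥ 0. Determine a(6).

a(2) = 2*1 + 5*2 = 12
a(3) = 2*12 + 5*1 = 29
a(4) = 2*29 + 5*12 = 118
a(5) = 2*118 + 5*29 = 381
a(6) = 2*381 + 5*118 = 1352

1352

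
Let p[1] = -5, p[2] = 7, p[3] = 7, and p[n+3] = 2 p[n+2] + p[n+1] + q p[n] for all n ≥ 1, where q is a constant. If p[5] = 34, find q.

p[4] = 21 - 5q
p[5] = 49 - 3q
So 49 - 3q = 34, giving q = 5.

5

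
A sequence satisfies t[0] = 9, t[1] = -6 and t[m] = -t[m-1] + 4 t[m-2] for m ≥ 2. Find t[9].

-22866

t[2] = -(-6) + 4*9 = 42
t[3] = -42 + 4*(-6) = -66
t[4] = -(-66) + 4*42 = 234
t[5] = -234 + 4*(-66) = -498
t[6] = -(-498) + 4*234 = 1434
t[7] = -1434 + 4*(-498) = -3426
t[8] = -(-3426) + 4*1434 = 9162
t[9] = -9162 + 4*(-3426) = -22866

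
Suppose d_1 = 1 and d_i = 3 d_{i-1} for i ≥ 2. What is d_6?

243

d_2 = 3(1) = 3
d_3 = 3(3) = 9
d_4 = 3(9) = 27
d_5 = 3(27) = 81
d_6 = 3(81) = 243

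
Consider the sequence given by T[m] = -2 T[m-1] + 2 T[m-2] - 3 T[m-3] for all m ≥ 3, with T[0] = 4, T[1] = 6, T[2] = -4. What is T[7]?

1014

T[3] = -2·(-4) + 2·6 - 3·4 = 8
T[4] = -2·8 + 2·(-4) - 3·6 = -42
T[5] = -2·(-42) + 2·8 - 3·(-4) = 112
T[6] = -2·112 + 2·(-42) - 3·8 = -332
T[7] = -2·(-332) + 2·112 - 3·(-42) = 1014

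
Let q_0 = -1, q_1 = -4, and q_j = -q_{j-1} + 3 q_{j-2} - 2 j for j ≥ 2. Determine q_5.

-53

q_2 = -(-4) + 3(-1) - 4 = -3
q_3 = -(-3) + 3(-4) - 6 = -15
q_4 = -(-15) + 3(-3) - 8 = -2
q_5 = -(-2) + 3(-15) - 10 = -53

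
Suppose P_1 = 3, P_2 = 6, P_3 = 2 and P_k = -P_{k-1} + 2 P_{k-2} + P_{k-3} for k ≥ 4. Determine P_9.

P_4 = -2 + 2*6 + 3 = 13
P_5 = -13 + 2*2 + 6 = -3
P_6 = -(-3) + 2*13 + 2 = 31
P_7 = -31 + 2*(-3) + 13 = -24
P_8 = -(-24) + 2*31 + (-3) = 83
P_9 = -83 + 2*(-24) + 31 = -100

-100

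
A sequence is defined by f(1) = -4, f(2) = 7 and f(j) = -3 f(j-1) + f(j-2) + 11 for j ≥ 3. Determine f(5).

-183

f(3) = -3(7) + (-4) + 11 = -14
f(4) = -3(-14) + 7 + 11 = 60
f(5) = -3(60) + (-14) + 11 = -183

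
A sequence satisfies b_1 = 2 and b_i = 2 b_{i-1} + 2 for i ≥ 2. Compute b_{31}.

The fixed point is 2/(1 - 2) = -2, so b_i + 2 = 2(b_{i-1} + 2).
Hence b_i = 4·2^{i-1} - 2.
b_{31} = 4·2^{30} - 2 = 4·1073741824 - 2 = 4294967294.

4294967294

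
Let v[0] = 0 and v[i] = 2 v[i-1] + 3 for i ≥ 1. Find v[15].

The fixed point is 3/(1 - 2) = -3, so v[i] + 3 = 2(v[i-1] + 3).
Hence v[i] = 3·2^i - 3.
v[15] = 3·2^{15} - 3 = 3·32768 - 3 = 98301.

98301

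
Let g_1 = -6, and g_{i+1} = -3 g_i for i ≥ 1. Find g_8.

g_2 = -3(-6) = 18
g_3 = -3(18) = -54
g_4 = -3(-54) = 162
g_5 = -3(162) = -486
g_6 = -3(-486) = 1458
g_7 = -3(1458) = -4374
g_8 = -3(-4374) = 13122

13122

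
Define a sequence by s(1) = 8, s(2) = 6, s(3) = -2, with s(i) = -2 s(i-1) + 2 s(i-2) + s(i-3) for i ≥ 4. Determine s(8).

918

s(4) = -2(-2) + 2(6) + 8 = 24
s(5) = -2(24) + 2(-2) + 6 = -46
s(6) = -2(-46) + 2(24) + (-2) = 138
s(7) = -2(138) + 2(-46) + 24 = -344
s(8) = -2(-344) + 2(138) + (-46) = 918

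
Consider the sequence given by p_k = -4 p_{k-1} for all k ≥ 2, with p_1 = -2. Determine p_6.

p_2 = -4·(-2) = 8
p_3 = -4·8 = -32
p_4 = -4·(-32) = 128
p_5 = -4·128 = -512
p_6 = -4·(-512) = 2048

2048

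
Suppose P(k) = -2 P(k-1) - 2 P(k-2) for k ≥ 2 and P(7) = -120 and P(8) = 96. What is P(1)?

Rearranging, P(k-2) = (P(k) + 2 P(k-1)) / -2.
P(6) = (96 + 2(-120)) / -2 = -144/-2 = 72
P(5) = (-120 + 2(72)) / -2 = 24/-2 = -12
P(4) = (72 + 2(-12)) / -2 = 48/-2 = -24
P(3) = (-12 + 2(-24)) / -2 = -60/-2 = 30
P(2) = (-24 + 2(30)) / -2 = 36/-2 = -18
P(1) = (30 + 2(-18)) / -2 = -6/-2 = 3

3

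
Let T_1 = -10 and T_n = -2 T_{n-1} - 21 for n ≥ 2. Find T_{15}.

The fixed point is -21/(1 + 2) = -7, so T_n + 7 = -2(T_{n-1} + 7).
Hence T_n = -3·(-2)^{n-1} - 7.
T_{15} = -3·(-2)^{14} - 7 = -3·16384 - 7 = -49159.

-49159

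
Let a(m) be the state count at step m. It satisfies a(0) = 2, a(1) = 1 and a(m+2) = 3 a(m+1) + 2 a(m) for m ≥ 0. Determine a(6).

a(2) = 3*1 + 2*2 = 7
a(3) = 3*7 + 2*1 = 23
a(4) = 3*23 + 2*7 = 83
a(5) = 3*83 + 2*23 = 295
a(6) = 3*295 + 2*83 = 1051

1051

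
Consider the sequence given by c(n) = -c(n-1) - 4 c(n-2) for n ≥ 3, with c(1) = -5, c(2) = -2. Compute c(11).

c(3) = -(-2) - 4*(-5) = 22
c(4) = -22 - 4*(-2) = -14
c(5) = -(-14) - 4*22 = -74
c(6) = -(-74) - 4*(-14) = 130
c(7) = -130 - 4*(-74) = 166
c(8) = -166 - 4*130 = -686
c(9) = -(-686) - 4*166 = 22
c(10) = -22 - 4*(-686) = 2722
c(11) = -2722 - 4*22 = -2810

-2810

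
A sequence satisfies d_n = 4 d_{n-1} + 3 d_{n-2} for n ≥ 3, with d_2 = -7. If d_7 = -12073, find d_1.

1

Let d_1 = y.
d_3 = -28 + 3y
d_4 = -133 + 12y
d_5 = -616 + 57y
d_6 = -2863 + 264y
d_7 = -13300 + 1227y
So -13300 + 1227y = -12073, giving y = 1.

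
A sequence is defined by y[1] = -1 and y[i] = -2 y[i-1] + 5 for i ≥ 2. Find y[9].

y[2] = -2·(-1) + 5 = 7
y[3] = -2·7 + 5 = -9
y[4] = -2·(-9) + 5 = 23
y[5] = -2·23 + 5 = -41
y[6] = -2·(-41) + 5 = 87
y[7] = -2·87 + 5 = -169
y[8] = -2·(-169) + 5 = 343
y[9] = -2·343 + 5 = -681

-681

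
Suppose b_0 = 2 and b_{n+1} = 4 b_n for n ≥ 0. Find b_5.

2048

b_1 = 4*2 = 8
b_2 = 4*8 = 32
b_3 = 4*32 = 128
b_4 = 4*128 = 512
b_5 = 4*512 = 2048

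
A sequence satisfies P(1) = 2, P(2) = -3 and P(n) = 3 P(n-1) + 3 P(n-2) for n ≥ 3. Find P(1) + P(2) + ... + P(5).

P(3) = 3·(-3) + 3·2 = -3
P(4) = 3·(-3) + 3·(-3) = -18
P(5) = 3·(-18) + 3·(-3) = -63
Sum = 2 + (-3) + (-3) + (-18) + (-63) = -85

-85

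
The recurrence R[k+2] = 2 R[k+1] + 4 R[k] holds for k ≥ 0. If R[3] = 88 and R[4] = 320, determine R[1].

4

Rearranging, R[k-2] = (R[k] - 2 R[k-1]) / 4.
R[2] = (320 - 2*88) / 4 = 144/4 = 36
R[1] = (88 - 2*36) / 4 = 16/4 = 4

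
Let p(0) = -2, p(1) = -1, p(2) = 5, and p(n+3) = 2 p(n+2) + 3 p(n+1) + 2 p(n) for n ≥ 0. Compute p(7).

563

p(3) = 2(5) + 3(-1) + 2(-2) = 3
p(4) = 2(3) + 3(5) + 2(-1) = 19
p(5) = 2(19) + 3(3) + 2(5) = 57
p(6) = 2(57) + 3(19) + 2(3) = 177
p(7) = 2(177) + 3(57) + 2(19) = 563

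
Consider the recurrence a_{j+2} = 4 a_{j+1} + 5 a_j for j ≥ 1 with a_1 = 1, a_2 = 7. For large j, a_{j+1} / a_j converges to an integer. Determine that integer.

5

The characteristic equation is r^2 - 4r - 5 = 0, which factors as (r - 5)(r + 1) = 0.
So the roots are 5 and -1. Since |5| > |-1| and the coefficient of 5^j is non-zero, the ratio tends to 5.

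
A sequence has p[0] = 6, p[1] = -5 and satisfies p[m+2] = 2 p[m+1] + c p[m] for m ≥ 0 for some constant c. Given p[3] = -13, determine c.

1

p[2] = -10 + 6c
p[3] = -20 + 7c
So -20 + 7c = -13, giving c = 1.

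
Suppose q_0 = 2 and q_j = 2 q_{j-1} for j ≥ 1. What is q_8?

512

q_1 = 2*2 = 4
q_2 = 2*4 = 8
q_3 = 2*8 = 16
q_4 = 2*16 = 32
q_5 = 2*32 = 64
q_6 = 2*64 = 128
q_7 = 2*128 = 256
q_8 = 2*256 = 512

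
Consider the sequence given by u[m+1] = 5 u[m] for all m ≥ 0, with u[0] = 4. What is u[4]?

u[1] = 5·4 = 20
u[2] = 5·20 = 100
u[3] = 5·100 = 500
u[4] = 5·500 = 2500

2500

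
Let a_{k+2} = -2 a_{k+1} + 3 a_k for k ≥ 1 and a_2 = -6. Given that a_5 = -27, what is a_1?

Let a_1 = x.
a_3 = 12 + 3x
a_4 = -42 - 6x
a_5 = 120 + 21x
So 120 + 21x = -27, giving x = -7.

-7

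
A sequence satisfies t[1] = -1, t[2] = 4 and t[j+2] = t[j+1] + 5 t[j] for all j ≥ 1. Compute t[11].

13334

t[3] = 4 + 5*(-1) = -1
t[4] = (-1) + 5*4 = 19
t[5] = 19 + 5*(-1) = 14
t[6] = 14 + 5*19 = 109
t[7] = 109 + 5*14 = 179
t[8] = 179 + 5*109 = 724
t[9] = 724 + 5*179 = 1619
t[10] = 1619 + 5*724 = 5239
t[11] = 5239 + 5*1619 = 13334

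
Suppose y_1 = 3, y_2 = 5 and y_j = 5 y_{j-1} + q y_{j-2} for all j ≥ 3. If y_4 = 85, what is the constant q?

-2

y_3 = 25 + 3q
y_4 = 125 + 20q
So 125 + 20q = 85, giving q = -2.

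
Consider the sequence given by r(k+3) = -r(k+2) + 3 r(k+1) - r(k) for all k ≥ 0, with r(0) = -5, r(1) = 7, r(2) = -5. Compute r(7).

r(3) = -(-5) + 3·7 - (-5) = 31
r(4) = -31 + 3·(-5) - 7 = -53
r(5) = -(-53) + 3·31 - (-5) = 151
r(6) = -151 + 3·(-53) - 31 = -341
r(7) = -(-341) + 3·151 - (-53) = 847

847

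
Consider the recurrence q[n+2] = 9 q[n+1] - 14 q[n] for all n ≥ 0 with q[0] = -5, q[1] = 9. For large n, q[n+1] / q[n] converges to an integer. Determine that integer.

The characteristic equation is r^2 - 9r + 14 = 0, which factors as (r - 7)(r - 2) = 0.
So the roots are 7 and 2. Since |7| > |2| and the coefficient of 7^n is non-zero, the ratio tends to 7.

7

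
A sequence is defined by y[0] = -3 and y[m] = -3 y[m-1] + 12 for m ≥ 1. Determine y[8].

y[1] = -3(-3) + 12 = 21
y[2] = -3(21) + 12 = -51
y[3] = -3(-51) + 12 = 165
y[4] = -3(165) + 12 = -483
y[5] = -3(-483) + 12 = 1461
y[6] = -3(1461) + 12 = -4371
y[7] = -3(-4371) + 12 = 13125
y[8] = -3(13125) + 12 = -39363

-39363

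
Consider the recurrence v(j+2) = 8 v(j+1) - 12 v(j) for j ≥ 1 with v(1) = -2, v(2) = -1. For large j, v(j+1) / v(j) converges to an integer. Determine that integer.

The characteristic equation is r^2 - 8r + 12 = 0, which factors as (r - 6)(r - 2) = 0.
So the roots are 6 and 2. Since |6| > |2| and the coefficient of 6^j is non-zero, the ratio tends to 6.

6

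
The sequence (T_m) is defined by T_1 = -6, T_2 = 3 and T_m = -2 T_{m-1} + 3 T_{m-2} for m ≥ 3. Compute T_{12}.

T_3 = -2*3 + 3*(-6) = -24
T_4 = -2*(-24) + 3*3 = 57
T_5 = -2*57 + 3*(-24) = -186
T_6 = -2*(-186) + 3*57 = 543
T_7 = -2*543 + 3*(-186) = -1644
T_8 = -2*(-1644) + 3*543 = 4917
T_9 = -2*4917 + 3*(-1644) = -14766
T_{10} = -2*(-14766) + 3*4917 = 44283
T_{11} = -2*44283 + 3*(-14766) = -132864
T_{12} = -2*(-132864) + 3*44283 = 398577

398577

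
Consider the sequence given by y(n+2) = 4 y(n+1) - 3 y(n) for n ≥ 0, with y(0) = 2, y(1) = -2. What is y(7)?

-4370

y(2) = 4·(-2) - 3·2 = -14
y(3) = 4·(-14) - 3·(-2) = -50
y(4) = 4·(-50) - 3·(-14) = -158
y(5) = 4·(-158) - 3·(-50) = -482
y(6) = 4·(-482) - 3·(-158) = -1454
y(7) = 4·(-1454) - 3·(-482) = -4370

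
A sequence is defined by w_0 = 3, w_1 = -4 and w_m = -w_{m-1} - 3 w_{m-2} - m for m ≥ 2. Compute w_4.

1

w_2 = -(-4) - 3·3 - 2 = -7
w_3 = -(-7) - 3·(-4) - 3 = 16
w_4 = -16 - 3·(-7) - 4 = 1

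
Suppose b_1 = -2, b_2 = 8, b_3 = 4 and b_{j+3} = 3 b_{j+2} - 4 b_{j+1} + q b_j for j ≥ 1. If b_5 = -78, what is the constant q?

b_4 = -20 - 2q
b_5 = -76 + 2q
So -76 + 2q = -78, giving q = -1.

-1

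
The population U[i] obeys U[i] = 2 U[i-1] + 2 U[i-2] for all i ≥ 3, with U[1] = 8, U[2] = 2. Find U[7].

944

U[3] = 2(2) + 2(8) = 20
U[4] = 2(20) + 2(2) = 44
U[5] = 2(44) + 2(20) = 128
U[6] = 2(128) + 2(44) = 344
U[7] = 2(344) + 2(128) = 944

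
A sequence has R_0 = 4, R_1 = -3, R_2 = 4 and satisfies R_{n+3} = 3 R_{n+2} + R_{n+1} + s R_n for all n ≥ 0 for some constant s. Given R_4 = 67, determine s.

4

R_3 = 9 + 4s
R_4 = 31 + 9s
So 31 + 9s = 67, giving s = 4.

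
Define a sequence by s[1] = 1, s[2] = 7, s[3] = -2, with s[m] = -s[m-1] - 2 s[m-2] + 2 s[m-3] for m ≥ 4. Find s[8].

s[4] = -(-2) - 2(7) + 2(1) = -10
s[5] = -(-10) - 2(-2) + 2(7) = 28
s[6] = -28 - 2(-10) + 2(-2) = -12
s[7] = -(-12) - 2(28) + 2(-10) = -64
s[8] = -(-64) - 2(-12) + 2(28) = 144

144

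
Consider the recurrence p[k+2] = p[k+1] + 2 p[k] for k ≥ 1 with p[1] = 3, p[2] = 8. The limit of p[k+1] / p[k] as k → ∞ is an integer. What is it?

2

The characteristic equation is r^2 - r - 2 = 0, which factors as (r - 2)(r + 1) = 0.
So the roots are 2 and -1. Since |2| > |-1| and the coefficient of 2^k is non-zero, the ratio tends to 2.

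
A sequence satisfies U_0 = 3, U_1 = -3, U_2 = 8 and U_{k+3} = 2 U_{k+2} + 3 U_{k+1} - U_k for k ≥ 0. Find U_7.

U_3 = 2*8 + 3*(-3) - 3 = 4
U_4 = 2*4 + 3*8 - (-3) = 35
U_5 = 2*35 + 3*4 - 8 = 74
U_6 = 2*74 + 3*35 - 4 = 249
U_7 = 2*249 + 3*74 - 35 = 685

685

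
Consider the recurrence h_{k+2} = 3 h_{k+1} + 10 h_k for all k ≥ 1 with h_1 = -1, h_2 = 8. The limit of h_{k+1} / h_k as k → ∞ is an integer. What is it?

5

The characteristic equation is r^2 - 3r - 10 = 0, which factors as (r - 5)(r + 2) = 0.
So the roots are 5 and -2. Since |5| > |-2| and the coefficient of 5^k is non-zero, the ratio tends to 5.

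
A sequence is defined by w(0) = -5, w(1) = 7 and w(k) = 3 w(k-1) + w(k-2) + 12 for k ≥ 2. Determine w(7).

12715

w(2) = 3(7) + (-5) + 12 = 28
w(3) = 3(28) + 7 + 12 = 103
w(4) = 3(103) + 28 + 12 = 349
w(5) = 3(349) + 103 + 12 = 1162
w(6) = 3(1162) + 349 + 12 = 3847
w(7) = 3(3847) + 1162 + 12 = 12715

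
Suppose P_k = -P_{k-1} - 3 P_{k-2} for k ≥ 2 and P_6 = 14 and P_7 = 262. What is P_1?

-2

Rearranging, P_{k-2} = (P_k + P_{k-1}) / -3.
P_5 = (262 + 14) / -3 = 276/-3 = -92
P_4 = (14 + (-92)) / -3 = -78/-3 = 26
P_3 = (-92 + 26) / -3 = -66/-3 = 22
P_2 = (26 + 22) / -3 = 48/-3 = -16
P_1 = (22 + (-16)) / -3 = 6/-3 = -2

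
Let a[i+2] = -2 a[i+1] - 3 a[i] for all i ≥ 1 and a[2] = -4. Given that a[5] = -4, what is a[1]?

Let a[1] = x.
a[3] = 8 - 3x
a[4] = -4 + 6x
a[5] = -16 - 3x
So -16 - 3x = -4, giving x = -4.

-4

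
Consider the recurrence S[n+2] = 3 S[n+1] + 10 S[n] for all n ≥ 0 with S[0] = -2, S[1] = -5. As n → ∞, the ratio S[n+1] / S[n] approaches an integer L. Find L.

5

The characteristic equation is r^2 - 3r - 10 = 0, which factors as (r - 5)(r + 2) = 0.
So the roots are 5 and -2. Since |5| > |-2| and the coefficient of 5^n is non-zero, the ratio tends to 5.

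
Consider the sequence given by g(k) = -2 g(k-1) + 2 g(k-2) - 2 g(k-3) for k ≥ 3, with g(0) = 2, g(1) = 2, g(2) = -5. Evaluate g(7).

832

g(3) = -2·(-5) + 2·2 - 2·2 = 10
g(4) = -2·10 + 2·(-5) - 2·2 = -34
g(5) = -2·(-34) + 2·10 - 2·(-5) = 98
g(6) = -2·98 + 2·(-34) - 2·10 = -284
g(7) = -2·(-284) + 2·98 - 2·(-34) = 832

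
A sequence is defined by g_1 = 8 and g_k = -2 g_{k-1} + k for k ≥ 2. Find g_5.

121

g_2 = -2·8 + 2 = -14
g_3 = -2·(-14) + 3 = 31
g_4 = -2·31 + 4 = -58
g_5 = -2·(-58) + 5 = 121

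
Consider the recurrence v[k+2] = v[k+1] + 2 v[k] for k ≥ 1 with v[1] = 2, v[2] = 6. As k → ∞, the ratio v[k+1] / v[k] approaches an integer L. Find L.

2

The characteristic equation is r^2 - r - 2 = 0, which factors as (r - 2)(r + 1) = 0.
So the roots are 2 and -1. Since |2| > |-1| and the coefficient of 2^k is non-zero, the ratio tends to 2.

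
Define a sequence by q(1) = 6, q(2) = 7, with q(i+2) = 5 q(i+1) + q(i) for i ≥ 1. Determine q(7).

29686

q(3) = 5·7 + 6 = 41
q(4) = 5·41 + 7 = 212
q(5) = 5·212 + 41 = 1101
q(6) = 5·1101 + 212 = 5717
q(7) = 5·5717 + 1101 = 29686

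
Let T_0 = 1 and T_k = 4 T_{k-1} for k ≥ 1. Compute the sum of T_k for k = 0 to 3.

85

T_1 = 4(1) = 4
T_2 = 4(4) = 16
T_3 = 4(16) = 64
Sum = 1 + 4 + 16 + 64 = 85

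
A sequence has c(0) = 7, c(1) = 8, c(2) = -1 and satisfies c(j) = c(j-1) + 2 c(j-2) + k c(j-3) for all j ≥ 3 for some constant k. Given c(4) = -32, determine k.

-3

c(3) = 15 + 7k
c(4) = 13 + 15k
So 13 + 15k = -32, giving k = -3.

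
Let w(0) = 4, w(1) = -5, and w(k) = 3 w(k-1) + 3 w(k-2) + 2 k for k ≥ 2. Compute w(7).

-361

w(2) = 3*(-5) + 3*4 + 4 = 1
w(3) = 3*1 + 3*(-5) + 6 = -6
w(4) = 3*(-6) + 3*1 + 8 = -7
w(5) = 3*(-7) + 3*(-6) + 10 = -29
w(6) = 3*(-29) + 3*(-7) + 12 = -96
w(7) = 3*(-96) + 3*(-29) + 14 = -361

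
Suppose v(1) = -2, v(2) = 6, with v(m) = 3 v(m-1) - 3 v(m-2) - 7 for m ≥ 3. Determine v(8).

-358

v(3) = 3(6) - 3(-2) - 7 = 17
v(4) = 3(17) - 3(6) - 7 = 26
v(5) = 3(26) - 3(17) - 7 = 20
v(6) = 3(20) - 3(26) - 7 = -25
v(7) = 3(-25) - 3(20) - 7 = -142
v(8) = 3(-142) - 3(-25) - 7 = -358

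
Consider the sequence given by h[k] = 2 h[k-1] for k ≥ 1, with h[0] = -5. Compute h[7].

-640

h[1] = 2*(-5) = -10
h[2] = 2*(-10) = -20
h[3] = 2*(-20) = -40
h[4] = 2*(-40) = -80
h[5] = 2*(-80) = -160
h[6] = 2*(-160) = -320
h[7] = 2*(-320) = -640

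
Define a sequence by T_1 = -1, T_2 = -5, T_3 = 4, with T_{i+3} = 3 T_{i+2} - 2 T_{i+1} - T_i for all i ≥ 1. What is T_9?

789

T_4 = 3*4 - 2*(-5) - (-1) = 23
T_5 = 3*23 - 2*4 - (-5) = 66
T_6 = 3*66 - 2*23 - 4 = 148
T_7 = 3*148 - 2*66 - 23 = 289
T_8 = 3*289 - 2*148 - 66 = 505
T_9 = 3*505 - 2*289 - 148 = 789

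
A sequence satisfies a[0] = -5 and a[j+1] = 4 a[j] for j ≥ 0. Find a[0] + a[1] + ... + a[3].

a[1] = 4*(-5) = -20
a[2] = 4*(-20) = -80
a[3] = 4*(-80) = -320
Sum = (-5) + (-20) + (-80) + (-320) = -425

-425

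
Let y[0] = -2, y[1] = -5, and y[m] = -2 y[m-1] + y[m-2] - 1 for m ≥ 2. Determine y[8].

y[2] = -2(-5) + (-2) - 1 = 7
y[3] = -2(7) + (-5) - 1 = -20
y[4] = -2(-20) + 7 - 1 = 46
y[5] = -2(46) + (-20) - 1 = -113
y[6] = -2(-113) + 46 - 1 = 271
y[7] = -2(271) + (-113) - 1 = -656
y[8] = -2(-656) + 271 - 1 = 1582

1582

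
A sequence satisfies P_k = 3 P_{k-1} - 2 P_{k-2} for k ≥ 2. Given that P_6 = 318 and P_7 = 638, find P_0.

3

Rearranging, P_{k-2} = (P_k - 3 P_{k-1}) / -2.
P_5 = (638 - 3(318)) / -2 = -316/-2 = 158
P_4 = (318 - 3(158)) / -2 = -156/-2 = 78
P_3 = (158 - 3(78)) / -2 = -76/-2 = 38
P_2 = (78 - 3(38)) / -2 = -36/-2 = 18
P_1 = (38 - 3(18)) / -2 = -16/-2 = 8
P_0 = (18 - 3(8)) / -2 = -6/-2 = 3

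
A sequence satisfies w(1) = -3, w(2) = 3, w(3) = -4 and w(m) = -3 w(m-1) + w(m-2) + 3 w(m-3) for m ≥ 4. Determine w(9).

-823

w(4) = -3*(-4) + 3 + 3*(-3) = 6
w(5) = -3*6 + (-4) + 3*3 = -13
w(6) = -3*(-13) + 6 + 3*(-4) = 33
w(7) = -3*33 + (-13) + 3*6 = -94
w(8) = -3*(-94) + 33 + 3*(-13) = 276
w(9) = -3*276 + (-94) + 3*33 = -823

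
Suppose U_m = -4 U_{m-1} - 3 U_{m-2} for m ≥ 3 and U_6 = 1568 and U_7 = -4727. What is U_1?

5

Rearranging, U_{m-2} = (U_m + 4 U_{m-1}) / -3.
U_5 = (-4727 + 4·1568) / -3 = 1545/-3 = -515
U_4 = (1568 + 4·(-515)) / -3 = -492/-3 = 164
U_3 = (-515 + 4·164) / -3 = 141/-3 = -47
U_2 = (164 + 4·(-47)) / -3 = -24/-3 = 8
U_1 = (-47 + 4·8) / -3 = -15/-3 = 5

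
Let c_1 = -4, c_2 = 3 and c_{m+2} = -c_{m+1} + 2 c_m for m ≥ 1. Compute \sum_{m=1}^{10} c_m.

779

c_3 = -3 + 2·(-4) = -11
c_4 = -(-11) + 2·3 = 17
c_5 = -17 + 2·(-11) = -39
c_6 = -(-39) + 2·17 = 73
c_7 = -73 + 2·(-39) = -151
c_8 = -(-151) + 2·73 = 297
c_9 = -297 + 2·(-151) = -599
c_{10} = -(-599) + 2·297 = 1193
Sum = (-4) + 3 + (-11) + 17 + (-39) + 73 + (-151) + 297 + (-599) + 1193 = 779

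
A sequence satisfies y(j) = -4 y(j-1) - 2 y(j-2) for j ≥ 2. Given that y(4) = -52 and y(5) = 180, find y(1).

-3

Rearranging, y(j-2) = (y(j) + 4 y(j-1)) / -2.
y(3) = (180 + 4(-52)) / -2 = -28/-2 = 14
y(2) = (-52 + 4(14)) / -2 = 4/-2 = -2
y(1) = (14 + 4(-2)) / -2 = 6/-2 = -3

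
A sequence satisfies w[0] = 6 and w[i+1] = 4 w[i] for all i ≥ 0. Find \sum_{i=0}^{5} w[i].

8190

w[1] = 4(6) = 24
w[2] = 4(24) = 96
w[3] = 4(96) = 384
w[4] = 4(384) = 1536
w[5] = 4(1536) = 6144
Sum = 6 + 24 + 96 + 384 + 1536 + 6144 = 8190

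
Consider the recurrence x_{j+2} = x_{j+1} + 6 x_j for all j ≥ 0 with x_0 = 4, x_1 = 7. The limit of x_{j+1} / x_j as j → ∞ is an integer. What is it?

The characteristic equation is r^2 - r - 6 = 0, which factors as (r - 3)(r + 2) = 0.
So the roots are 3 and -2. Since |3| > |-2| and the coefficient of 3^j is non-zero, the ratio tends to 3.

3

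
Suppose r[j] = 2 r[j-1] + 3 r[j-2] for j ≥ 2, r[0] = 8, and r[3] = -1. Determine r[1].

-7

Let r[1] = v.
r[2] = 24 + 2v
r[3] = 48 + 7v
So 48 + 7v = -1, giving v = -7.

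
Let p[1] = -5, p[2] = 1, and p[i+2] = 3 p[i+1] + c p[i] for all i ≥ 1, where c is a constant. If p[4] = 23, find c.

p[3] = 3 - 5c
p[4] = 9 - 14c
So 9 - 14c = 23, giving c = -1.

-1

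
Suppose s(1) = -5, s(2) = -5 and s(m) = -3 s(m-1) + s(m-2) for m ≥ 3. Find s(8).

s(3) = -3*(-5) + (-5) = 10
s(4) = -3*10 + (-5) = -35
s(5) = -3*(-35) + 10 = 115
s(6) = -3*115 + (-35) = -380
s(7) = -3*(-380) + 115 = 1255
s(8) = -3*1255 + (-380) = -4145

-4145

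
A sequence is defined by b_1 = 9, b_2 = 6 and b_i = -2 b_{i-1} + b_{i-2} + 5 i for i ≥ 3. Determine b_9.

713

b_3 = -2·6 + 9 + 15 = 12
b_4 = -2·12 + 6 + 20 = 2
b_5 = -2·2 + 12 + 25 = 33
b_6 = -2·33 + 2 + 30 = -34
b_7 = -2·(-34) + 33 + 35 = 136
b_8 = -2·136 + (-34) + 40 = -266
b_9 = -2·(-266) + 136 + 45 = 713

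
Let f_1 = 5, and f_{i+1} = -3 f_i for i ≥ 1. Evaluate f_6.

-1215

f_2 = -3*5 = -15
f_3 = -3*(-15) = 45
f_4 = -3*45 = -135
f_5 = -3*(-135) = 405
f_6 = -3*405 = -1215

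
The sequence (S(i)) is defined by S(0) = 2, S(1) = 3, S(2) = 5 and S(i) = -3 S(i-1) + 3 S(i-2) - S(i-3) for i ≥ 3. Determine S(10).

S(3) = -3·5 + 3·3 - 2 = -8
S(4) = -3·(-8) + 3·5 - 3 = 36
S(5) = -3·36 + 3·(-8) - 5 = -137
S(6) = -3·(-137) + 3·36 - (-8) = 527
S(7) = -3·527 + 3·(-137) - 36 = -2028
S(8) = -3·(-2028) + 3·527 - (-137) = 7802
S(9) = -3·7802 + 3·(-2028) - 527 = -30017
S(10) = -3·(-30017) + 3·7802 - (-2028) = 115485

115485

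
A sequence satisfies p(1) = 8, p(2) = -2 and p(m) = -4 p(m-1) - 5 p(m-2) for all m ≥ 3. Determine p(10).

-11042

p(3) = -4(-2) - 5(8) = -32
p(4) = -4(-32) - 5(-2) = 138
p(5) = -4(138) - 5(-32) = -392
p(6) = -4(-392) - 5(138) = 878
p(7) = -4(878) - 5(-392) = -1552
p(8) = -4(-1552) - 5(878) = 1818
p(9) = -4(1818) - 5(-1552) = 488
p(10) = -4(488) - 5(1818) = -11042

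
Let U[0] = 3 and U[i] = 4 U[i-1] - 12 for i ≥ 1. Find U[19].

-274877906940

The fixed point is -12/(1 - 4) = 4, so U[i] - 4 = 4(U[i-1] - 4).
Hence U[i] = -1·4^i + 4.
U[19] = -1·4^{19} + 4 = -1·274877906944 + 4 = -274877906940.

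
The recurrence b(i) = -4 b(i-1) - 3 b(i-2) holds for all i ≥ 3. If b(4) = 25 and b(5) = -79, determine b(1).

1

Rearranging, b(i-2) = (b(i) + 4 b(i-1)) / -3.
b(3) = (-79 + 4(25)) / -3 = 21/-3 = -7
b(2) = (25 + 4(-7)) / -3 = -3/-3 = 1
b(1) = (-7 + 4(1)) / -3 = -3/-3 = 1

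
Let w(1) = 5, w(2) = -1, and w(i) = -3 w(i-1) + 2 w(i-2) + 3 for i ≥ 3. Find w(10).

w(3) = -3·(-1) + 2·5 + 3 = 16
w(4) = -3·16 + 2·(-1) + 3 = -47
w(5) = -3·(-47) + 2·16 + 3 = 176
w(6) = -3·176 + 2·(-47) + 3 = -619
w(7) = -3·(-619) + 2·176 + 3 = 2212
w(8) = -3·2212 + 2·(-619) + 3 = -7871
w(9) = -3·(-7871) + 2·2212 + 3 = 28040
w(10) = -3·28040 + 2·(-7871) + 3 = -99859

-99859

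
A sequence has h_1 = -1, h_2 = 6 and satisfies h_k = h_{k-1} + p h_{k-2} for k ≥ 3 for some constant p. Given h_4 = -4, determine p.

h_3 = 6 - p
h_4 = 6 + 5p
So 6 + 5p = -4, giving p = -2.

-2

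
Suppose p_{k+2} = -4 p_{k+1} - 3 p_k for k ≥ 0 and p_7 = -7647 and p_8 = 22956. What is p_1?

Rearranging, p_{k-2} = (p_k + 4 p_{k-1}) / -3.
p_6 = (22956 + 4(-7647)) / -3 = -7632/-3 = 2544
p_5 = (-7647 + 4(2544)) / -3 = 2529/-3 = -843
p_4 = (2544 + 4(-843)) / -3 = -828/-3 = 276
p_3 = (-843 + 4(276)) / -3 = 261/-3 = -87
p_2 = (276 + 4(-87)) / -3 = -72/-3 = 24
p_1 = (-87 + 4(24)) / -3 = 9/-3 = -3

-3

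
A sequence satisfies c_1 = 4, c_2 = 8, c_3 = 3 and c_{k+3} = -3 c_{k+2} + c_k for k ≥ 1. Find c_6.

c_4 = -3(3) + 4 = -5
c_5 = -3(-5) + 8 = 23
c_6 = -3(23) + 3 = -66

-66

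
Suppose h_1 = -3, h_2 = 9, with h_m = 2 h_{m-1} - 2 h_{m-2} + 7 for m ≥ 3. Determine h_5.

h_3 = 2·9 - 2·(-3) + 7 = 31
h_4 = 2·31 - 2·9 + 7 = 51
h_5 = 2·51 - 2·31 + 7 = 47

47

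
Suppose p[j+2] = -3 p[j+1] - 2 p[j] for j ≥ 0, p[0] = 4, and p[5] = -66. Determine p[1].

Let p[1] = z.
p[2] = -8 - 3z
p[3] = 24 + 7z
p[4] = -56 - 15z
p[5] = 120 + 31z
So 120 + 31z = -66, giving z = -6.

-6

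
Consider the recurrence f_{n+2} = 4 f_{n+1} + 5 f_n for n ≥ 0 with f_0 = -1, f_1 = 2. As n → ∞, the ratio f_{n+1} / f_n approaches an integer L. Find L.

5

The characteristic equation is r^2 - 4r - 5 = 0, which factors as (r - 5)(r + 1) = 0.
So the roots are 5 and -1. Since |5| > |-1| and the coefficient of 5^n is non-zero, the ratio tends to 5.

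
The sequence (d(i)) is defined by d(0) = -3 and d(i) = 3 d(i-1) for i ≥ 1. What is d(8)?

-19683

d(1) = 3(-3) = -9
d(2) = 3(-9) = -27
d(3) = 3(-27) = -81
d(4) = 3(-81) = -243
d(5) = 3(-243) = -729
d(6) = 3(-729) = -2187
d(7) = 3(-2187) = -6561
d(8) = 3(-6561) = -19683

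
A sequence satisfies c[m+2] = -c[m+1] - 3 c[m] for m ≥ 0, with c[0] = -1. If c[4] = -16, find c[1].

Let c[1] = w.
c[2] = 3 - w
c[3] = -3 - 2w
c[4] = -6 + 5w
So -6 + 5w = -16, giving w = -2.

-2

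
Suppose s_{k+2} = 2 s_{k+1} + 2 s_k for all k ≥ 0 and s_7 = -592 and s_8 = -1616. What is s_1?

-4

Rearranging, s_{k-2} = (s_k - 2 s_{k-1}) / 2.
s_6 = (-1616 - 2·(-592)) / 2 = -432/2 = -216
s_5 = (-592 - 2·(-216)) / 2 = -160/2 = -80
s_4 = (-216 - 2·(-80)) / 2 = -56/2 = -28
s_3 = (-80 - 2·(-28)) / 2 = -24/2 = -12
s_2 = (-28 - 2·(-12)) / 2 = -4/2 = -2
s_1 = (-12 - 2·(-2)) / 2 = -8/2 = -4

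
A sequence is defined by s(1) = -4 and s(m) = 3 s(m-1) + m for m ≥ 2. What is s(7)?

-2009

s(2) = 3*(-4) + 2 = -10
s(3) = 3*(-10) + 3 = -27
s(4) = 3*(-27) + 4 = -77
s(5) = 3*(-77) + 5 = -226
s(6) = 3*(-226) + 6 = -672
s(7) = 3*(-672) + 7 = -2009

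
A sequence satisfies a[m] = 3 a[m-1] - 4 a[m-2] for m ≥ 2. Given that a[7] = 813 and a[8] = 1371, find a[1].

Rearranging, a[m-2] = (a[m] - 3 a[m-1]) / -4.
a[6] = (1371 - 3*813) / -4 = -1068/-4 = 267
a[5] = (813 - 3*267) / -4 = 12/-4 = -3
a[4] = (267 - 3*(-3)) / -4 = 276/-4 = -69
a[3] = (-3 - 3*(-69)) / -4 = 204/-4 = -51
a[2] = (-69 - 3*(-51)) / -4 = 84/-4 = -21
a[1] = (-51 - 3*(-21)) / -4 = 12/-4 = -3

-3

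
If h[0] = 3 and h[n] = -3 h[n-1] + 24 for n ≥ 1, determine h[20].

-10460353197

The fixed point is 24/(1 + 3) = 6, so h[n] - 6 = -3(h[n-1] - 6).
Hence h[n] = -3·(-3)^n + 6.
h[20] = -3·(-3)^{20} + 6 = -3·3486784401 + 6 = -10460353197.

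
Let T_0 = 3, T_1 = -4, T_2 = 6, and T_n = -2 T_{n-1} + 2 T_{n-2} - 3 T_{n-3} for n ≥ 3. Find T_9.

T_3 = -2*6 + 2*(-4) - 3*3 = -29
T_4 = -2*(-29) + 2*6 - 3*(-4) = 82
T_5 = -2*82 + 2*(-29) - 3*6 = -240
T_6 = -2*(-240) + 2*82 - 3*(-29) = 731
T_7 = -2*731 + 2*(-240) - 3*82 = -2188
T_8 = -2*(-2188) + 2*731 - 3*(-240) = 6558
T_9 = -2*6558 + 2*(-2188) - 3*731 = -19685

-19685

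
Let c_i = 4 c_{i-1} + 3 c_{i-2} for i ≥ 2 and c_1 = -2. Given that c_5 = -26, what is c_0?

Let c_0 = y.
c_2 = -8 + 3y
c_3 = -38 + 12y
c_4 = -176 + 57y
c_5 = -818 + 264y
So -818 + 264y = -26, giving y = 3.

3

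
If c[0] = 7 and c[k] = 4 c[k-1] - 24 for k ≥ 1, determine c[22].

The fixed point is -24/(1 - 4) = 8, so c[k] - 8 = 4(c[k-1] - 8).
Hence c[k] = -1·4^k + 8.
c[22] = -1·4^{22} + 8 = -1·17592186044416 + 8 = -17592186044408.

-17592186044408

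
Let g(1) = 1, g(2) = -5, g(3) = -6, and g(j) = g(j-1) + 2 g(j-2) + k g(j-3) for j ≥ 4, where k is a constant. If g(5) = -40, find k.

3

g(4) = -16 + k
g(5) = -28 - 4k
So -28 - 4k = -40, giving k = 3.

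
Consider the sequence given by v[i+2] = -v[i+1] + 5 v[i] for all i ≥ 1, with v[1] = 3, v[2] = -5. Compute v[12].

-180970

v[3] = -(-5) + 5(3) = 20
v[4] = -20 + 5(-5) = -45
v[5] = -(-45) + 5(20) = 145
v[6] = -145 + 5(-45) = -370
v[7] = -(-370) + 5(145) = 1095
v[8] = -1095 + 5(-370) = -2945
v[9] = -(-2945) + 5(1095) = 8420
v[10] = -8420 + 5(-2945) = -23145
v[11] = -(-23145) + 5(8420) = 65245
v[12] = -65245 + 5(-23145) = -180970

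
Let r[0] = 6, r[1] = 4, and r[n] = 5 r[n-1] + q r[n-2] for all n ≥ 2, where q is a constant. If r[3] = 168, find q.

2

r[2] = 20 + 6q
r[3] = 100 + 34q
So 100 + 34q = 168, giving q = 2.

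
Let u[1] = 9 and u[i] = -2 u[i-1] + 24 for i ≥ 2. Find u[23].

4194312

The fixed point is 24/(1 + 2) = 8, so u[i] - 8 = -2(u[i-1] - 8).
Hence u[i] = 1·(-2)^{i-1} + 8.
u[23] = 1·(-2)^{22} + 8 = 1·4194304 + 8 = 4194312.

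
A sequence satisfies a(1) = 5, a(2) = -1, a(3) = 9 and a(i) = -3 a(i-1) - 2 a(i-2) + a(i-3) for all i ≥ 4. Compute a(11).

-164

a(4) = -3*9 - 2*(-1) + 5 = -20
a(5) = -3*(-20) - 2*9 + (-1) = 41
a(6) = -3*41 - 2*(-20) + 9 = -74
a(7) = -3*(-74) - 2*41 + (-20) = 120
a(8) = -3*120 - 2*(-74) + 41 = -171
a(9) = -3*(-171) - 2*120 + (-74) = 199
a(10) = -3*199 - 2*(-171) + 120 = -135
a(11) = -3*(-135) - 2*199 + (-171) = -164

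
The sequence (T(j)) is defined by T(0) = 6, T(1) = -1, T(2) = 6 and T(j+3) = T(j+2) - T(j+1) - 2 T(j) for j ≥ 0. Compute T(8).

66

T(3) = 6 - (-1) - 2*6 = -5
T(4) = (-5) - 6 - 2*(-1) = -9
T(5) = (-9) - (-5) - 2*6 = -16
T(6) = (-16) - (-9) - 2*(-5) = 3
T(7) = 3 - (-16) - 2*(-9) = 37
T(8) = 37 - 3 - 2*(-16) = 66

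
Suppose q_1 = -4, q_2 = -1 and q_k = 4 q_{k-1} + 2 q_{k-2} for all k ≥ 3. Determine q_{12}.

-7729440

q_3 = 4·(-1) + 2·(-4) = -12
q_4 = 4·(-12) + 2·(-1) = -50
q_5 = 4·(-50) + 2·(-12) = -224
q_6 = 4·(-224) + 2·(-50) = -996
q_7 = 4·(-996) + 2·(-224) = -4432
q_8 = 4·(-4432) + 2·(-996) = -19720
q_9 = 4·(-19720) + 2·(-4432) = -87744
q_{10} = 4·(-87744) + 2·(-19720) = -390416
q_{11} = 4·(-390416) + 2·(-87744) = -1737152
q_{12} = 4·(-1737152) + 2·(-390416) = -7729440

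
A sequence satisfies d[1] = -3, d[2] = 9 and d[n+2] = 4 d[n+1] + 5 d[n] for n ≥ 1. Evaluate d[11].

d[3] = 4(9) + 5(-3) = 21
d[4] = 4(21) + 5(9) = 129
d[5] = 4(129) + 5(21) = 621
d[6] = 4(621) + 5(129) = 3129
d[7] = 4(3129) + 5(621) = 15621
d[8] = 4(15621) + 5(3129) = 78129
d[9] = 4(78129) + 5(15621) = 390621
d[10] = 4(390621) + 5(78129) = 1953129
d[11] = 4(1953129) + 5(390621) = 9765621

9765621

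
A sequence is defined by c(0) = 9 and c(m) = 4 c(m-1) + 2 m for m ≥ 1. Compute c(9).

2592306

c(1) = 4·9 + 2 = 38
c(2) = 4·38 + 4 = 156
c(3) = 4·156 + 6 = 630
c(4) = 4·630 + 8 = 2528
c(5) = 4·2528 + 10 = 10122
c(6) = 4·10122 + 12 = 40500
c(7) = 4·40500 + 14 = 162014
c(8) = 4·162014 + 16 = 648072
c(9) = 4·648072 + 18 = 2592306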